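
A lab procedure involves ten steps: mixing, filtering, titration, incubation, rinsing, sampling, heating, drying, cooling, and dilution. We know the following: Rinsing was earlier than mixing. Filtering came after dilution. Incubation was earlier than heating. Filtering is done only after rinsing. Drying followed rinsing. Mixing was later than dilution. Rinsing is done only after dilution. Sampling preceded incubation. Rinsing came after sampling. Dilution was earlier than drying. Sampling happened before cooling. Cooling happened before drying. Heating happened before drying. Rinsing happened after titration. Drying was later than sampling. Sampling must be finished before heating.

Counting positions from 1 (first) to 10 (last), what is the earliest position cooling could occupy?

2

Sampling must come before cooling — 1 forced predecessor.
Nothing else is forced ahead of cooling, so its earliest slot is position 1 + 1 = 2.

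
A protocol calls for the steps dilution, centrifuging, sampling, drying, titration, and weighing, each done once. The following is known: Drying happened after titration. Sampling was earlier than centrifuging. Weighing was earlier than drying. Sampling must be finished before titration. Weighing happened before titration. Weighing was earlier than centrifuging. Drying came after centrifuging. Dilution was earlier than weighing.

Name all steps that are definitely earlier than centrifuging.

dilution, sampling, weighing

Directly stated before centrifuging: sampling and weighing.
Dilution reaches centrifuging via dilution → weighing → centrifuging.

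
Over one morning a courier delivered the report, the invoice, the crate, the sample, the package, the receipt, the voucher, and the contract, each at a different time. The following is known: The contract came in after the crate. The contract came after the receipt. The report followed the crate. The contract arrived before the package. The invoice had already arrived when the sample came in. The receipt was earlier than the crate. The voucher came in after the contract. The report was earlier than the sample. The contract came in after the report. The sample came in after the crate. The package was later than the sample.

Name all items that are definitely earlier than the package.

the contract, the crate, the invoice, the receipt, the report, the sample

Directly stated before the package: the contract and the sample.
The crate reaches the package via the crate → the sample → the package.
The invoice reaches the package via the invoice → the sample → the package.
The receipt reaches the package via the receipt → the contract → the package.
Likewise the report reaches the package by chaining the stated constraints.
No chain forces the voucher ahead of the package.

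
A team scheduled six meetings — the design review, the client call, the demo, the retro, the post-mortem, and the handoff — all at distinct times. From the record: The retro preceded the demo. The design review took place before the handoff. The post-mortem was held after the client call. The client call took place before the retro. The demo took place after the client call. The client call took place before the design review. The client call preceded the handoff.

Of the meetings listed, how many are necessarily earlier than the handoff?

2

Directly stated before the handoff: the client call and the design review.
No chain forces the post-mortem (or any of the others) ahead of the handoff.
That's the client call and the design review — 2 in all.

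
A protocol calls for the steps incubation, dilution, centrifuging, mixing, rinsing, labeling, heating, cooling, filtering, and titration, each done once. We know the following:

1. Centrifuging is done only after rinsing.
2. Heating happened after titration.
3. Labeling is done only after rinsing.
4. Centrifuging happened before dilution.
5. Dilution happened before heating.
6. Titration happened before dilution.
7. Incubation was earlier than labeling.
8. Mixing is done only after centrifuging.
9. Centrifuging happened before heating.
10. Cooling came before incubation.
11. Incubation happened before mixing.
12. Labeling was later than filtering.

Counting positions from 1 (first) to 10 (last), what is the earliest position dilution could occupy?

4

Centrifuging, rinsing, and titration must all come before dilution — 3 forced predecessors.
Nothing else is forced ahead of dilution, so its earliest slot is position 3 + 1 = 4.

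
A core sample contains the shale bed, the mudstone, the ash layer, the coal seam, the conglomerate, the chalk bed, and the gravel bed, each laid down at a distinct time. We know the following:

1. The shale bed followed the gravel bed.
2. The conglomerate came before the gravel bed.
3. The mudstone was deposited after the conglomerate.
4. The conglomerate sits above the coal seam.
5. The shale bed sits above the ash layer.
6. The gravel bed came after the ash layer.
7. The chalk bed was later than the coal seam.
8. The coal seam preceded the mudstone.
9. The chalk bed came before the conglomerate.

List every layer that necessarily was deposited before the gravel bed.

the ash layer, the chalk bed, the coal seam, the conglomerate

Directly stated before the gravel bed: the ash layer and the conglomerate.
The chalk bed reaches the gravel bed via the chalk bed → the conglomerate → the gravel bed.
The coal seam reaches the gravel bed via the coal seam → the conglomerate → the gravel bed.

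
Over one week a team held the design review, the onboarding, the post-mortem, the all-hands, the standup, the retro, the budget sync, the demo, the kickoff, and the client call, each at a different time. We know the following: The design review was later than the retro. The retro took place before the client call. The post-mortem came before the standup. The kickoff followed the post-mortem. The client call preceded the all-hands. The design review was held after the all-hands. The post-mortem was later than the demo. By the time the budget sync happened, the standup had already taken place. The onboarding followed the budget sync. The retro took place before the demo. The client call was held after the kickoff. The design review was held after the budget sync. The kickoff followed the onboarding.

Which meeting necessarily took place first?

the retro

The retro has a chain of constraints placing it before every other meeting, so the retro must be first.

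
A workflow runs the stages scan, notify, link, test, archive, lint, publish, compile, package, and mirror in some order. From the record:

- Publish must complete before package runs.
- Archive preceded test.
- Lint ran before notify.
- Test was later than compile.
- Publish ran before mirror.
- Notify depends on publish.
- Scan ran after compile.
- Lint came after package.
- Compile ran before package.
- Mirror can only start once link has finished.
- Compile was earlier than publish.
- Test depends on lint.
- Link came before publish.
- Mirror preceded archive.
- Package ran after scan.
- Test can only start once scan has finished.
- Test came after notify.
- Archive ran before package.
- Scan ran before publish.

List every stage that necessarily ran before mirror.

Directly stated before mirror: link and publish.
Compile reaches mirror via compile → publish → mirror.
Scan reaches mirror via scan → publish → mirror.
No chain forces lint (or any of the others) ahead of mirror.

compile, link, publish, scan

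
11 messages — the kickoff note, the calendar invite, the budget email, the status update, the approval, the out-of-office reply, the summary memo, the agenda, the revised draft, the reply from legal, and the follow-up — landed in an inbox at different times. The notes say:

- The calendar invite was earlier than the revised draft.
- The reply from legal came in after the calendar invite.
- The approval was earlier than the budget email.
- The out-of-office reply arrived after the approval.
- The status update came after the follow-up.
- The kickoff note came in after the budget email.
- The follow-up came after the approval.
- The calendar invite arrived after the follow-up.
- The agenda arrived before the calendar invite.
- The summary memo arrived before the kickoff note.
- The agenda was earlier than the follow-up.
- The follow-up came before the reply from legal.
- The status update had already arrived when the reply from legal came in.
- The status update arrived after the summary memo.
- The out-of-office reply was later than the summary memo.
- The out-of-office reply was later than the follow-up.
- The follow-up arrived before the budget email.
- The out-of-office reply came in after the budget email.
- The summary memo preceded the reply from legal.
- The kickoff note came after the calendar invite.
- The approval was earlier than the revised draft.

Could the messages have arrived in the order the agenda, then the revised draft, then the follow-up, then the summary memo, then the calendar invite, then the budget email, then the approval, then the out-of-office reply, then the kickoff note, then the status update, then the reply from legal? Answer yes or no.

no

The constraints require the calendar invite before the revised draft, but in the proposed sequence the revised draft appears ahead of the calendar invite. That one violation is enough.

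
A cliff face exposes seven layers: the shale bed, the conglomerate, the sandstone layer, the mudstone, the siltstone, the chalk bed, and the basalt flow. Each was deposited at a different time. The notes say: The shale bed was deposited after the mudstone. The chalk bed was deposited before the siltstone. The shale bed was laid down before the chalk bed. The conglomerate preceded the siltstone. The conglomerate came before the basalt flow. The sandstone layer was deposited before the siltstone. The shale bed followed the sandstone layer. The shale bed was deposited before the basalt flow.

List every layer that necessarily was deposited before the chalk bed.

the mudstone, the sandstone layer, the shale bed

Directly stated before the chalk bed: the shale bed.
The mudstone reaches the chalk bed via the mudstone → the shale bed → the chalk bed.
The sandstone layer reaches the chalk bed via the sandstone layer → the shale bed → the chalk bed.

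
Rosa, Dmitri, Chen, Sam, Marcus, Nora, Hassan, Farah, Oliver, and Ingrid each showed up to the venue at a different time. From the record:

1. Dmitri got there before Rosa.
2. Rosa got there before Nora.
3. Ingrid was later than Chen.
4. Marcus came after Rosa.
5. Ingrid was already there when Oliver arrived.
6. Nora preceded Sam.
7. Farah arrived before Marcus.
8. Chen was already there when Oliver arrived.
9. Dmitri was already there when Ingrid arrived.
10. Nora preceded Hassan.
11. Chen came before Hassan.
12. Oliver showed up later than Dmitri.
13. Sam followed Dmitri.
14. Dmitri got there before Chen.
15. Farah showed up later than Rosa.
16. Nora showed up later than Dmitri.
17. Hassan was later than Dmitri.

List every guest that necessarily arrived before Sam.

Dmitri, Nora, Rosa

Directly stated before Sam: Dmitri and Nora.
Rosa reaches Sam via Rosa → Nora → Sam.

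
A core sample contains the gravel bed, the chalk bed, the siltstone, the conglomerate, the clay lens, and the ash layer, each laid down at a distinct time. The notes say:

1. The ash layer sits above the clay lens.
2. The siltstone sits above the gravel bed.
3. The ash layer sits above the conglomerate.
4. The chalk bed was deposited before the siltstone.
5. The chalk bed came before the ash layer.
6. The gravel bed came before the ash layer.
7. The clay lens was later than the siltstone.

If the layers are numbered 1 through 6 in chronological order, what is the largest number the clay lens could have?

5

The clay lens must come before the ash layer — 1 layer forced after it.
Everything else can be placed before the clay lens in some valid order, so the clay lens can sit as late as position 6 − 1 = 5.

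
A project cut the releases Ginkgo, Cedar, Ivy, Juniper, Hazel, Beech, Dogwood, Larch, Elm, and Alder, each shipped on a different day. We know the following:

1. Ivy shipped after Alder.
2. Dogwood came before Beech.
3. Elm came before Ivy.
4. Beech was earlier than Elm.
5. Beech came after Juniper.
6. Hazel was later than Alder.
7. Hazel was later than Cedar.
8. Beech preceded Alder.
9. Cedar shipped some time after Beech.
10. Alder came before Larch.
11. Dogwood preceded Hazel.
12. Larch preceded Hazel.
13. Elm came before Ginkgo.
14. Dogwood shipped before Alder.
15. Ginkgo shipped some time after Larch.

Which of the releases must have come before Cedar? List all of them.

Directly stated before Cedar: Beech.
Dogwood reaches Cedar via Dogwood → Beech → Cedar.
Juniper reaches Cedar via Juniper → Beech → Cedar.
No chain forces Larch (or any of the others) ahead of Cedar.

Beech, Dogwood, Juniper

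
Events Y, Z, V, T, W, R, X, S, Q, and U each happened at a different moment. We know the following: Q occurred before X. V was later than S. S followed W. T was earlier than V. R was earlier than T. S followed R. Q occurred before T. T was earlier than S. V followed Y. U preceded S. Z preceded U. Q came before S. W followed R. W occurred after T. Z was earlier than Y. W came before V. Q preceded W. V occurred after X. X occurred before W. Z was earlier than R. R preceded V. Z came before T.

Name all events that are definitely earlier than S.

Q, R, T, U, W, X, Z

Directly stated before S: Q, R, T, U, and W.
X reaches S via X → W → S.
Z reaches S via Z → T → S.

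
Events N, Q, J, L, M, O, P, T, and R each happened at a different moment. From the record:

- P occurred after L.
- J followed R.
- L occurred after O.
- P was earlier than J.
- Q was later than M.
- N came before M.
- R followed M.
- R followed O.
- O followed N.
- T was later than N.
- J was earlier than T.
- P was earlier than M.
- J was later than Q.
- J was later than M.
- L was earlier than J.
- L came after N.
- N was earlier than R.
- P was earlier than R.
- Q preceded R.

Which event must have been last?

T

Every other event has a chain of constraints placing it before T, so T is last.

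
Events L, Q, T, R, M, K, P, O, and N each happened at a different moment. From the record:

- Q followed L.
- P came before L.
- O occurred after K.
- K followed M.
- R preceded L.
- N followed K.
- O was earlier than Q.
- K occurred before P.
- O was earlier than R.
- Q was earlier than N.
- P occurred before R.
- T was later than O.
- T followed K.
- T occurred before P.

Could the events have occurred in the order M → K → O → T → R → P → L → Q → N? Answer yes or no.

no

The constraints require P before R, but in the proposed sequence R appears ahead of P. That one violation is enough.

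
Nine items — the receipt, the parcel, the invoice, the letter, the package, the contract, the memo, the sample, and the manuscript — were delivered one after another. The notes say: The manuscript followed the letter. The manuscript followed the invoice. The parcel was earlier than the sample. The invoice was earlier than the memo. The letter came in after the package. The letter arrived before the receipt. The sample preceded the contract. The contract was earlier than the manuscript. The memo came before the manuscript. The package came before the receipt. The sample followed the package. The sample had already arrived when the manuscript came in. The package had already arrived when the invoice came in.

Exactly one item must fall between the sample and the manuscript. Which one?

the contract

Tracing the constraints gives the sample → the contract → the manuscript, so the contract sits after the sample and before the manuscript.
No other item is forced both after the sample and before the manuscript.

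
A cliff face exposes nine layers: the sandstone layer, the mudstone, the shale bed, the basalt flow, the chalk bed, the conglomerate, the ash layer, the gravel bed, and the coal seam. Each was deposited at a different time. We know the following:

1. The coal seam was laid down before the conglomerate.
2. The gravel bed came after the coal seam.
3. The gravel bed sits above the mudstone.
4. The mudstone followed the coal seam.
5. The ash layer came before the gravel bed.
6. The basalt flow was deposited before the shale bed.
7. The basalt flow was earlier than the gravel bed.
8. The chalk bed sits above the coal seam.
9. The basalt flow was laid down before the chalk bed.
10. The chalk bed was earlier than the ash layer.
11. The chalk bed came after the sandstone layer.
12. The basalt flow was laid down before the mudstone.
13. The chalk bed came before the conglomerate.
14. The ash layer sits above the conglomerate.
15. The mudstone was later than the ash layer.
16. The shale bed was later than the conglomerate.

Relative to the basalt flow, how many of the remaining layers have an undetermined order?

2

Forced after the basalt flow: the ash layer, the chalk bed, the conglomerate, the gravel bed, the mudstone, and the shale bed.
That leaves the coal seam and the sandstone layer with no forced order relative to the basalt flow — 2.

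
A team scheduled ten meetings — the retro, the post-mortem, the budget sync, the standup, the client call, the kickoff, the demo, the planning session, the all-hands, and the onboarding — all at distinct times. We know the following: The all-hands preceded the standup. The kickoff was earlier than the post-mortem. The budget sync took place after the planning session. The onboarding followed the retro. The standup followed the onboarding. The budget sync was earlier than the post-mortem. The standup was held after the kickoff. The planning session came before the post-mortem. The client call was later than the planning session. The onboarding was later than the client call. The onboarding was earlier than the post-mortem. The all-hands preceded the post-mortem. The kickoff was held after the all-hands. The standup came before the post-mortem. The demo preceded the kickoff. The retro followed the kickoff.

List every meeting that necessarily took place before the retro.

Directly stated before the retro: the kickoff.
The all-hands reaches the retro via the all-hands → the kickoff → the retro.
The demo reaches the retro via the demo → the kickoff → the retro.
No chain forces the onboarding (or any of the others) ahead of the retro.

the all-hands, the demo, the kickoff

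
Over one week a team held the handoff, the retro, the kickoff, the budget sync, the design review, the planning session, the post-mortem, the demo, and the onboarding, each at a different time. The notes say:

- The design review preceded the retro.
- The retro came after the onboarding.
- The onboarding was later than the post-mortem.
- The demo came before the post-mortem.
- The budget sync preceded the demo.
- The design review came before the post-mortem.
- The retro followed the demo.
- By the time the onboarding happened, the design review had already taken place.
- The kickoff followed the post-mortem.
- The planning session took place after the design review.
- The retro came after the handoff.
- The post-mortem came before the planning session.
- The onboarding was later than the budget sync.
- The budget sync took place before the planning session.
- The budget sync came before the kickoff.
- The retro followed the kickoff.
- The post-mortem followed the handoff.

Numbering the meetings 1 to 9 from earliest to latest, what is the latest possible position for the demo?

The demo must come before the kickoff, the onboarding, the planning session, the post-mortem, and the retro — 5 meetings forced after it.
Everything else can be placed before the demo in some valid order, so the demo can sit as late as position 9 − 5 = 4.

4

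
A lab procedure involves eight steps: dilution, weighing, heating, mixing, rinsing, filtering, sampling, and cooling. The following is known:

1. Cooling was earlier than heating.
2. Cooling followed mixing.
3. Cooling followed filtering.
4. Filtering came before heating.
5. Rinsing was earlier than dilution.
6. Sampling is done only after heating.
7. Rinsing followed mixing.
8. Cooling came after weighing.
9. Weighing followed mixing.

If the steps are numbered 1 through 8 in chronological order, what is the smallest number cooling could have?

Filtering, mixing, and weighing must all come before cooling — 3 forced predecessors.
Nothing else is forced ahead of cooling, so its earliest slot is position 3 + 1 = 4.

4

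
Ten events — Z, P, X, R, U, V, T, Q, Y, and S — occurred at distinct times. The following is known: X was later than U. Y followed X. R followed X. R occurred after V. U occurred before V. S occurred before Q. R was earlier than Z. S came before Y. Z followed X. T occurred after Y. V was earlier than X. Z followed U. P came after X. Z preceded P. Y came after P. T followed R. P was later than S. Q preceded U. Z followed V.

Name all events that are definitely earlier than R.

Q, S, U, V, X

Directly stated before R: V and X.
Q reaches R via Q → U → V → R.
S reaches R via S → Q → U → V → R.
U reaches R via U → V → R.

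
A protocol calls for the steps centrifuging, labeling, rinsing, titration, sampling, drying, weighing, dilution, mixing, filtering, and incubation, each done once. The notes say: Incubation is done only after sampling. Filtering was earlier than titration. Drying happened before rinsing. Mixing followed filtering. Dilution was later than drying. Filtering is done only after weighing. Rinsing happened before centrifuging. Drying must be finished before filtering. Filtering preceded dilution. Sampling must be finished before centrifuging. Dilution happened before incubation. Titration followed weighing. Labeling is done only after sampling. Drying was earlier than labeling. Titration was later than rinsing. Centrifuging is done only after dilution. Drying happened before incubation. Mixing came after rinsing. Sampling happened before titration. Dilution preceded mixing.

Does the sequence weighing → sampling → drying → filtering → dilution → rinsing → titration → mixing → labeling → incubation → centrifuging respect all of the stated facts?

Check each stated constraint against the proposed order — e.g. sampling is ahead of incubation; sampling is ahead of centrifuging. Every pair is in the required order; nothing is violated.

yes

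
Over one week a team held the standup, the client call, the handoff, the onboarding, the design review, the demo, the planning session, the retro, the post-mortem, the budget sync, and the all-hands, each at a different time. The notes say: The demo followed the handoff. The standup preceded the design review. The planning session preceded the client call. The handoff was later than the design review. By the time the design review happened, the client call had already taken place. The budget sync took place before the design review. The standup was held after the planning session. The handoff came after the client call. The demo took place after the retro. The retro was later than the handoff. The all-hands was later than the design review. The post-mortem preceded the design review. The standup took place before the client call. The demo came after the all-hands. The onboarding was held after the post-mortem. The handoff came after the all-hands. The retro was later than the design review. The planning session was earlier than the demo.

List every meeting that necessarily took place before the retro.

the all-hands, the budget sync, the client call, the design review, the handoff, the planning session, the post-mortem, the standup

Directly stated before the retro: the design review and the handoff.
The all-hands reaches the retro via the all-hands → the handoff → the retro.
The budget sync reaches the retro via the budget sync → the design review → the retro.
The client call reaches the retro via the client call → the handoff → the retro.
Likewise the planning session, the post-mortem, and the standup each reach the retro by chaining the stated constraints.
No chain forces the demo (or any of the others) ahead of the retro.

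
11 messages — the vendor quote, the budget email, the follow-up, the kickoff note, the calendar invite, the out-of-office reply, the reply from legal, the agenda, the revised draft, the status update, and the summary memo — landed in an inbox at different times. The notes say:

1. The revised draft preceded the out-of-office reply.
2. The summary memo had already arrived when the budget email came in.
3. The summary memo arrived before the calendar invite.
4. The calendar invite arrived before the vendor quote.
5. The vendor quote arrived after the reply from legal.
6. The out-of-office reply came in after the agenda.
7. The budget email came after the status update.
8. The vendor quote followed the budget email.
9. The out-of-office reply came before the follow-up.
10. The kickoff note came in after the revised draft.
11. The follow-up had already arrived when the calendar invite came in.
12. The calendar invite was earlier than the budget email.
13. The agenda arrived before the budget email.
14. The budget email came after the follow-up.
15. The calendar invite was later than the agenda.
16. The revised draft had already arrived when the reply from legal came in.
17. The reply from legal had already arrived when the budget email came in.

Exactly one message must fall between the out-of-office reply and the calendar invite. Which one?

Tracing the constraints gives the out-of-office reply → the follow-up → the calendar invite, so the follow-up sits after the out-of-office reply and before the calendar invite.
No other message is forced both after the out-of-office reply and before the calendar invite.

the follow-up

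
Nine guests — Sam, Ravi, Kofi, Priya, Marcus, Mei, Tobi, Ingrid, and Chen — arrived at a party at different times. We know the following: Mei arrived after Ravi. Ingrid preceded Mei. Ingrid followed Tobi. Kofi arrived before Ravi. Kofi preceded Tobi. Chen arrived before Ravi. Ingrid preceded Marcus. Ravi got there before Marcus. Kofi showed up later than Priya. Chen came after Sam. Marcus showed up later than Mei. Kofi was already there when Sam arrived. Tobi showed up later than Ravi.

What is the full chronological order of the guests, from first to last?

The constraints fix every adjacent pair, so only one ordering works:
Priya → Kofi → Sam → Chen → Ravi → Tobi → Ingrid → Mei → Marcus.

Priya, Kofi, Sam, Chen, Ravi, Tobi, Ingrid, Mei, Marcus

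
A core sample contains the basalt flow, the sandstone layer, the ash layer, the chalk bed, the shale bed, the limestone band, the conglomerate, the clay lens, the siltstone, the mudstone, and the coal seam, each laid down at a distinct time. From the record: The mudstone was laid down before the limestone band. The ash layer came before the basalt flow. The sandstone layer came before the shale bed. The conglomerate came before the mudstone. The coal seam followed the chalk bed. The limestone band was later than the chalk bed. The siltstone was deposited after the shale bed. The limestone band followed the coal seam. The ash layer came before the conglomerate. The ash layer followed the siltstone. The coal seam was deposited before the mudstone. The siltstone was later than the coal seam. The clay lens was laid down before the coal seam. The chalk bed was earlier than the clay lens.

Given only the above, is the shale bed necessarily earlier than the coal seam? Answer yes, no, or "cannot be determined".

No chain of stated constraints runs from the shale bed to the coal seam, and none runs from the coal seam to the shale bed either.
So the relative order of the shale bed and the coal seam is not fixed by the given facts.

cannot be determined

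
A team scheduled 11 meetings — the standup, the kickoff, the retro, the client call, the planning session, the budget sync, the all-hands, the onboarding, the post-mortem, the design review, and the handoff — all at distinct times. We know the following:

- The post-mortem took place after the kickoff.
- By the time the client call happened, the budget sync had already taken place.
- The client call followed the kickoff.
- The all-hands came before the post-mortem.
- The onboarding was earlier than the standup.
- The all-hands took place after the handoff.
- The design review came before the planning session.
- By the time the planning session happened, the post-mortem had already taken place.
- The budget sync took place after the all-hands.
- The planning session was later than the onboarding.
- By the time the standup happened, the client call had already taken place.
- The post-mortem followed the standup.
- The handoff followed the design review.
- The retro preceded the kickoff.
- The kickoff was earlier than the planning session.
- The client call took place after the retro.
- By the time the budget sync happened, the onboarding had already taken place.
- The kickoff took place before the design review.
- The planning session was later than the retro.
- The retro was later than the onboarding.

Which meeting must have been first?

The onboarding has a chain of constraints placing it before every other meeting, so the onboarding must be first.

the onboarding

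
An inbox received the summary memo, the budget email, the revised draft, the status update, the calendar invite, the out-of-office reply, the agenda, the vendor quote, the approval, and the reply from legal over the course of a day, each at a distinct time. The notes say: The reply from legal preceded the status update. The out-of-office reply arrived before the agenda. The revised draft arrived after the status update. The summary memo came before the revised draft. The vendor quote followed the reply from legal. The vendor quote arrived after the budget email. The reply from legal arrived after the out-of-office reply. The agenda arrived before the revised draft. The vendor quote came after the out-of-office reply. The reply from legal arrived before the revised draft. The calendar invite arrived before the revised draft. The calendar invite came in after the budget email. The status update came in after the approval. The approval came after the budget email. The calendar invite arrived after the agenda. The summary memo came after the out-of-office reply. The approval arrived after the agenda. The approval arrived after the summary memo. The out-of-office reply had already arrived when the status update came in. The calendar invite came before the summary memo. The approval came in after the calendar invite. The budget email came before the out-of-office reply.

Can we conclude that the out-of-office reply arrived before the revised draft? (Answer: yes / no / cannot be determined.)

yes

Chain the constraints: the out-of-office reply → the agenda → the revised draft. Each link is directly stated, so the out-of-office reply comes before the revised draft.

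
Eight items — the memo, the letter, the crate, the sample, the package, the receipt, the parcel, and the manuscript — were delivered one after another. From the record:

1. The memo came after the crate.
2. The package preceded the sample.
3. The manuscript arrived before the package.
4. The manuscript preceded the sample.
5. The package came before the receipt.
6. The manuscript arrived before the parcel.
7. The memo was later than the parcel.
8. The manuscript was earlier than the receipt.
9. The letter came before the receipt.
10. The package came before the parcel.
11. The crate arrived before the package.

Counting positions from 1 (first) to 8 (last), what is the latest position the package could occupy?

The package must come before the memo, the parcel, the receipt, and the sample — 4 items forced after it.
Everything else can be placed before the package in some valid order, so the package can sit as late as position 8 − 4 = 4.

4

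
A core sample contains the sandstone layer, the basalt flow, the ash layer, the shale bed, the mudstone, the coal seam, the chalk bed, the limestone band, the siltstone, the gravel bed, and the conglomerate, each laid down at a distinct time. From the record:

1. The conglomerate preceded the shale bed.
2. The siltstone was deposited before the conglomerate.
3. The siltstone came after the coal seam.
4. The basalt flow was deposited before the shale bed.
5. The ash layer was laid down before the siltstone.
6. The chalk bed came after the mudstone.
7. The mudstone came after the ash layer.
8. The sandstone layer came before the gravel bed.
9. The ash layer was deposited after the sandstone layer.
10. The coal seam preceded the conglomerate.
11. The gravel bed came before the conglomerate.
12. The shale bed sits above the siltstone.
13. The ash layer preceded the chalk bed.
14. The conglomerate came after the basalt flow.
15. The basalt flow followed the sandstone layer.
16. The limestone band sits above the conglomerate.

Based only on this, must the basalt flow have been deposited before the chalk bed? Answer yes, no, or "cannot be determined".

No chain of stated constraints runs from the basalt flow to the chalk bed, and none runs from the chalk bed to the basalt flow either.
So the relative order of the basalt flow and the chalk bed is not fixed by the given facts.

cannot be determined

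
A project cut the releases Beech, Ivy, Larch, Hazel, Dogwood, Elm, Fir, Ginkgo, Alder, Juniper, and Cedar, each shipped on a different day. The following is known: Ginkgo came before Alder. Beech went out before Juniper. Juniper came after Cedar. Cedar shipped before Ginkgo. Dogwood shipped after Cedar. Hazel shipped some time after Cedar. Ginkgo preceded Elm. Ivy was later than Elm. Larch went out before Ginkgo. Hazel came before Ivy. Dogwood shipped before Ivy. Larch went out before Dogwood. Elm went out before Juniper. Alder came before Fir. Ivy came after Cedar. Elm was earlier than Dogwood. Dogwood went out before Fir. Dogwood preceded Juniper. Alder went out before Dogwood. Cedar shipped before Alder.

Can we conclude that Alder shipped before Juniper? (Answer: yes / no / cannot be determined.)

yes

Chain the constraints: Alder → Dogwood → Juniper. Each link is directly stated, so Alder comes before Juniper.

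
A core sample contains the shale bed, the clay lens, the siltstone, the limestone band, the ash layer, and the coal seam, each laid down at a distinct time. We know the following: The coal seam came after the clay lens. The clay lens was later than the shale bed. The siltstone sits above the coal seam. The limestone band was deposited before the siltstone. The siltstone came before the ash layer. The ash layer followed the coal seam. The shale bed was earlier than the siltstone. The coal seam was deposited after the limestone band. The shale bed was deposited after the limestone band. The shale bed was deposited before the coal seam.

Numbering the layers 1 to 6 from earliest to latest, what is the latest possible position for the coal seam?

4

The coal seam must come before the ash layer and the siltstone — 2 layers forced after it.
Everything else can be placed before the coal seam in some valid order, so the coal seam can sit as late as position 6 − 2 = 4.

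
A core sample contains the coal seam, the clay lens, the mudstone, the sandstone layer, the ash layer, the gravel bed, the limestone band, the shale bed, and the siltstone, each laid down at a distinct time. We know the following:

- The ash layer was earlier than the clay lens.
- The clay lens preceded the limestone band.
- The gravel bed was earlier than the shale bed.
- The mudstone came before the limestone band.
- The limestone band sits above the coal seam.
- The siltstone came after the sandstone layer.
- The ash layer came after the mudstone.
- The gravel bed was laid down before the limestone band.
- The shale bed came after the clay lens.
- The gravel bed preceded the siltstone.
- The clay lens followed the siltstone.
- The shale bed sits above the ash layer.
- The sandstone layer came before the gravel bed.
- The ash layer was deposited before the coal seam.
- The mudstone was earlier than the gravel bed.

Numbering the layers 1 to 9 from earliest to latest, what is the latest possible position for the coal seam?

8

The coal seam must come before the limestone band — 1 layer forced after it.
Everything else can be placed before the coal seam in some valid order, so the coal seam can sit as late as position 9 − 1 = 8.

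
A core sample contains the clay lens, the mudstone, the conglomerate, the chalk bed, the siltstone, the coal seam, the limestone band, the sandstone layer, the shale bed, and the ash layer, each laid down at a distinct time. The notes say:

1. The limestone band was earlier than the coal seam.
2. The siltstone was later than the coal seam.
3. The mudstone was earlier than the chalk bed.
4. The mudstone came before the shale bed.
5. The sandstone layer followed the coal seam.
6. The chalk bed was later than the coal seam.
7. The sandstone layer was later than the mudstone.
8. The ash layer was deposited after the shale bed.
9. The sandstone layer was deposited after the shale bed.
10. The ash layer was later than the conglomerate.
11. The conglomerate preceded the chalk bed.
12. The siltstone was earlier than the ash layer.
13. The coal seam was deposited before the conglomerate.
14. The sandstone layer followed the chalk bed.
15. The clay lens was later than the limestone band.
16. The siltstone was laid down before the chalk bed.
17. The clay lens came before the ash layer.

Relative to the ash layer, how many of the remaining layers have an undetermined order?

Forced before the ash layer: the clay lens, the coal seam, the conglomerate, the limestone band, the mudstone, the shale bed, and the siltstone.
That leaves the chalk bed and the sandstone layer with no forced order relative to the ash layer — 2.

2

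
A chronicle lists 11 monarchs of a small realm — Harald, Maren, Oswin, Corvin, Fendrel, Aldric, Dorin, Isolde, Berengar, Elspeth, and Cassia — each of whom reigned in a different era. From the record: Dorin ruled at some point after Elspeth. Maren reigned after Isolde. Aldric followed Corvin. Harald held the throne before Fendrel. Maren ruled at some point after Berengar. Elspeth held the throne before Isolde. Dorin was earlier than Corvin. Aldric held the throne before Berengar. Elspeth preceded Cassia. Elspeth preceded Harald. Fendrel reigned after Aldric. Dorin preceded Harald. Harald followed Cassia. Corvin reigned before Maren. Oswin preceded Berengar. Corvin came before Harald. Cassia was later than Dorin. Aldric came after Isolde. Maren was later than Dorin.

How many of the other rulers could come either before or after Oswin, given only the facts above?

8

Forced after Oswin: Berengar and Maren.
That leaves Aldric, Cassia, Corvin, Dorin, Elspeth, Fendrel, Harald, and Isolde with no forced order relative to Oswin — 8.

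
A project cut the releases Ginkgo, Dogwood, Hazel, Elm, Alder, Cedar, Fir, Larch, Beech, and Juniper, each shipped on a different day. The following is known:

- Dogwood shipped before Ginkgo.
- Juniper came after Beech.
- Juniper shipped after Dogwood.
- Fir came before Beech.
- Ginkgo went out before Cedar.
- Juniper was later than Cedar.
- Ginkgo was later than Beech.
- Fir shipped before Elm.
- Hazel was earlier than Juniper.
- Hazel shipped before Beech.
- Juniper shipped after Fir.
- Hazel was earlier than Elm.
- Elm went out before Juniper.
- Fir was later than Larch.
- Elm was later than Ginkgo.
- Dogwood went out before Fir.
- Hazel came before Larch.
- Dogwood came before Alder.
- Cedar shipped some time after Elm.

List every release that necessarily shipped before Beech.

Dogwood, Fir, Hazel, Larch

Directly stated before Beech: Fir and Hazel.
Dogwood reaches Beech via Dogwood → Fir → Beech.
Larch reaches Beech via Larch → Fir → Beech.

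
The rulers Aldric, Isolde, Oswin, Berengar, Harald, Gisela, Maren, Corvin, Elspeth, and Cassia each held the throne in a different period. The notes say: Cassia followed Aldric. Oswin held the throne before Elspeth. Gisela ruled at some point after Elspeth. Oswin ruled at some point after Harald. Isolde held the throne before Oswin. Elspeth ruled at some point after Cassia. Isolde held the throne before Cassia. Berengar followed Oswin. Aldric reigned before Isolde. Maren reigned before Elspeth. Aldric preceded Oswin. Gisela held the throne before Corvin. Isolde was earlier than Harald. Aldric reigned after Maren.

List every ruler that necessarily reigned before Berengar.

Aldric, Harald, Isolde, Maren, Oswin

Directly stated before Berengar: Oswin.
Aldric reaches Berengar via Aldric → Oswin → Berengar.
Harald reaches Berengar via Harald → Oswin → Berengar.
Isolde reaches Berengar via Isolde → Oswin → Berengar.
Likewise Maren reaches Berengar by chaining the stated constraints.
No chain forces Gisela (or any of the others) ahead of Berengar.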